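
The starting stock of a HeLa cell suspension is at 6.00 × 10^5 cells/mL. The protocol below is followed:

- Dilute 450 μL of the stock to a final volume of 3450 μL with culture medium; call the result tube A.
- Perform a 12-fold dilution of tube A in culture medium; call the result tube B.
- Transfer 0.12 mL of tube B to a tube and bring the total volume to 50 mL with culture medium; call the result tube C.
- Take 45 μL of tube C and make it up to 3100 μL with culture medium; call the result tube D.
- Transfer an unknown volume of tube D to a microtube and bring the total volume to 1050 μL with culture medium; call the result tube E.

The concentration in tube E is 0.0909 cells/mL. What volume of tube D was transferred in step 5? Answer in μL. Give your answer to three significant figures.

420 μL

Step 1: 450 μL brought to 3450 μL → factor 3450/450 = 7.6667
Step 2: 12-fold → factor 12
Step 3: 0.12 mL brought to 50 mL → factor 50/0.12 = 416.67
Step 4: 45 μL brought to 3100 μL → factor 3100/45 = 68.889
Step 5: v brought to 1050 μL → factor = 1050 μL/v
Product of known-step factors = 2.6407 × 10^6
Overall factor = 6.00 × 10^5 cells/mL / (0.0909 cells/mL) = 6.6007 × 10^6
Step-5 factor = 6.6007 × 10^6 / 2.6407 × 10^6 = 2.4995
v = 1050 μL / 2.4995 = 420 μL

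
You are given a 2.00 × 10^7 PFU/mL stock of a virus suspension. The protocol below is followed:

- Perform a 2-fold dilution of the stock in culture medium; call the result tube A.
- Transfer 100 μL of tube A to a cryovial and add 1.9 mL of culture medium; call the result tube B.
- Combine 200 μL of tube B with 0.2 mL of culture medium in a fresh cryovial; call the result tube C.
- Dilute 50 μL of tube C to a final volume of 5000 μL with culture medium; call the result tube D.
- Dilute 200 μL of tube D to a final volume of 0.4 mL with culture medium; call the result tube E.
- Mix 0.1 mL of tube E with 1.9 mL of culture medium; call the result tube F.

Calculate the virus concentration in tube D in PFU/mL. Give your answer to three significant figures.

2.50 × 10^3 PFU/mL

Step 1: 2-fold → factor 2
Step 2: 100 μL + 1.9 mL = 2000 μL total → factor 2000/100 = 20
Step 3: 200 μL + 0.2 mL = 400 μL total → factor 400/200 = 2
Step 4: 50 μL brought to 5000 μL → factor 5000/50 = 100
Dilution factor through tube D = 2 × 20 × 2 × 100 = 8000
[tube D] = 2.00 × 10^7 PFU/mL / 8000 = 2.50 × 10^3 PFU/mL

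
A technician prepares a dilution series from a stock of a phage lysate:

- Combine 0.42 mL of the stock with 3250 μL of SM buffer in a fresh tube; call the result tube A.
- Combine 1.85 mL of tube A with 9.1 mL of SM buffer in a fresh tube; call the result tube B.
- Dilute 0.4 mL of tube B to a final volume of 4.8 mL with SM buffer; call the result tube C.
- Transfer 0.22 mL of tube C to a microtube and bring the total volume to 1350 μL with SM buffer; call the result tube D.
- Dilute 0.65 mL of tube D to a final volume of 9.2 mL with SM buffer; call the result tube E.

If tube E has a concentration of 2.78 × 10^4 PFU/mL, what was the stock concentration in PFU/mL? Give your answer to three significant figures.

Step 1: 0.42 mL + 3250 μL = 3.67 mL total → factor 3.67/0.42 = 8.7381
Step 2: 1.85 mL + 9.1 mL = 10.95 mL total → factor 10.95/1.85 = 5.9189
Step 3: 0.4 mL brought to 4.8 mL → factor 4.8/0.4 = 12
Step 4: 0.22 mL brought to 1350 μL → factor 1.35/0.22 = 6.1364
Step 5: 0.65 mL brought to 9.2 mL → factor 9.2/0.65 = 14.154
Overall dilution factor = 8.7381 × 5.9189 × 12 × 6.1364 × 14.154 = 53905
Stock = 2.78 × 10^4 PFU/mL × 53905 = 1.50 × 10^9 PFU/mL

1.50 × 10^9 PFU/mL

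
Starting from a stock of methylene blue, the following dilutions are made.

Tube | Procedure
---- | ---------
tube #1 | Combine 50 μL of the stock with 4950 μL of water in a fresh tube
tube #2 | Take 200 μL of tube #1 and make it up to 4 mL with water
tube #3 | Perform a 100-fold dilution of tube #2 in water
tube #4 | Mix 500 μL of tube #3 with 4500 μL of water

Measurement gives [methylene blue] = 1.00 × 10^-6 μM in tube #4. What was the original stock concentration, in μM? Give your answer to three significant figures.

2.00 μM

Step 1: 50 μL + 4950 μL = 5000 μL total → factor 5000/50 = 100
Step 2: 200 μL brought to 4 mL → factor 4000/200 = 20
Step 3: 100-fold → factor 100
Step 4: 500 μL + 4500 μL = 5000 μL total → factor 5000/500 = 10
Overall dilution factor = 100 × 20 × 100 × 10 = 2 × 10^6
Stock = 1.00 × 10^-6 μM × 2 × 10^6 = 2.00 μM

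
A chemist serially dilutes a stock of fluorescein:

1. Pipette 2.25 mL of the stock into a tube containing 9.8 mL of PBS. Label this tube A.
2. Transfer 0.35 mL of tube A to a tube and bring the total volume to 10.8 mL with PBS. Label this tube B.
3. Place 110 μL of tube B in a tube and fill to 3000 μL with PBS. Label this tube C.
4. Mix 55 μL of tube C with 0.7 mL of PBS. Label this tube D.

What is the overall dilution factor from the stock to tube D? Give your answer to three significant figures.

6.19 × 10^4

Step 1: 2.25 mL + 9.8 mL = 12.05 mL total → factor 12.05/2.25 = 5.3556
Step 2: 0.35 mL brought to 10.8 mL → factor 10.8/0.35 = 30.857
Step 3: 110 μL brought to 3000 μL → factor 3000/110 = 27.273
Step 4: 55 μL + 0.7 mL = 755 μL total → factor 755/55 = 13.727
Overall dilution factor = 5.3556 × 30.857 × 27.273 × 13.727 = 61869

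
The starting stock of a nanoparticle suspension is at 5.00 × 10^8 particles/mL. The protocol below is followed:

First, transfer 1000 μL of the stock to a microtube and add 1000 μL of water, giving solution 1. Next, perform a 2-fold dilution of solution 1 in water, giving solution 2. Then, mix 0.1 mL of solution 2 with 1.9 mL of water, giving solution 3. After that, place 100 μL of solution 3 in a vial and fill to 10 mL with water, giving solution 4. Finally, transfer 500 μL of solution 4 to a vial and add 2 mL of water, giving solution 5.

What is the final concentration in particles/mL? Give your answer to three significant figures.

Step 1: 1000 μL + 1000 μL = 2000 μL total → factor 2000/1000 = 2
Step 2: 2-fold → factor 2
Step 3: 0.1 mL + 1.9 mL = 2 mL total → factor 2/0.1 = 20
Step 4: 100 μL brought to 10 mL → factor 10000/100 = 100
Step 5: 500 μL + 2 mL = 2500 μL total → factor 2500/500 = 5
Overall dilution factor = 2 × 2 × 20 × 100 × 5 = 40000
Final = 5.00 × 10^8 particles/mL / 40000 = 1.25 × 10^4 particles/mL

1.25 × 10^4 particles/mL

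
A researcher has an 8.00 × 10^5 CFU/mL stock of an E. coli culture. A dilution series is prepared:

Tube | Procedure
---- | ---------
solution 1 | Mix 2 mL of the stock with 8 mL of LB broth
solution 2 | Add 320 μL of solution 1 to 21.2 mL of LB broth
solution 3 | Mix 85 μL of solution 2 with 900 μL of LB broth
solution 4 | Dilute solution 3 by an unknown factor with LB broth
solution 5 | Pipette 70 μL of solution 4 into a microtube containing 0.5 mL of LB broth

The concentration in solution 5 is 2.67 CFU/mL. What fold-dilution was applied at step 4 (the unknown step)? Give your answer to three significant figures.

Step 1: 2 mL + 8 mL = 10 mL total → factor 10/2 = 5
Step 2: 320 μL + 21.2 mL = 21520 μL total → factor 21520/320 = 67.25
Step 3: 85 μL + 900 μL = 985 μL total → factor 985/85 = 11.588
Step 4: unknown factor x
Step 5: 70 μL + 0.5 mL = 570 μL total → factor 570/70 = 8.1429
Product of known-step factors = 31729
Overall factor = 8.00 × 10^5 CFU/mL / (2.67 CFU/mL) = 2.9963 × 10^5
x = 2.9963 × 10^5 / 31729 = 9.44

9.44-fold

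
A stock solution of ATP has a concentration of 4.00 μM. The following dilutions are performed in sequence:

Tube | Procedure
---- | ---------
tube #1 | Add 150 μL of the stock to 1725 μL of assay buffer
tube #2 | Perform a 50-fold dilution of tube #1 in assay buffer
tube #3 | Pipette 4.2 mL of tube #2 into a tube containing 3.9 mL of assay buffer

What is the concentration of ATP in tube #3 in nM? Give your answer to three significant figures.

3.32 nM

Step 1: 150 μL + 1725 μL = 1875 μL total → factor 1875/150 = 12.5
Step 2: 50-fold → factor 50
Step 3: 4.2 mL + 3.9 mL = 8.1 mL total → factor 8.1/4.2 = 1.9286
Overall dilution factor = 12.5 × 50 × 1.9286 = 1205.4
Final = 4.00 μM / 1205.4 = 0.003319 μM = 3.32 nM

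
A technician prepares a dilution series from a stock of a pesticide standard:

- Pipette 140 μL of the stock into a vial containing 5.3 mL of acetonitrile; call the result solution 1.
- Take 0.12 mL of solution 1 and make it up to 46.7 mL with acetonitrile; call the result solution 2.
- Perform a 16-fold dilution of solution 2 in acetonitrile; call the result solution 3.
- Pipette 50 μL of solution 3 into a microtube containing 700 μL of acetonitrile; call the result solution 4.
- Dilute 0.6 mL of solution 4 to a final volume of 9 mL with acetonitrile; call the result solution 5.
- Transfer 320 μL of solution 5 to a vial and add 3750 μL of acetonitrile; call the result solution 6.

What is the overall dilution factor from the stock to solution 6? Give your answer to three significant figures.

Step 1: 140 μL + 5.3 mL = 5440 μL total → factor 5440/140 = 38.857
Step 2: 0.12 mL brought to 46.7 mL → factor 46.7/0.12 = 389.17
Step 3: 16-fold → factor 16
Step 4: 50 μL + 700 μL = 750 μL total → factor 750/50 = 15
Step 5: 0.6 mL brought to 9 mL → factor 9/0.6 = 15
Step 6: 320 μL + 3750 μL = 4070 μL total → factor 4070/320 = 12.719
Overall dilution factor = 38.857 × 389.17 × 16 × 15 × 15 × 12.719 = 6.9239 × 10^8

6.92 × 10^8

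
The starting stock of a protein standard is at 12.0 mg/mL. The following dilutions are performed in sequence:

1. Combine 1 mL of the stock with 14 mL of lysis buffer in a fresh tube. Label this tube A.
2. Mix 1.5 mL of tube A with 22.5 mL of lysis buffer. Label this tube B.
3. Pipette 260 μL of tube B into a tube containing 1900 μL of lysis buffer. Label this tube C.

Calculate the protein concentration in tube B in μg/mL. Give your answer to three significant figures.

Step 1: 1 mL + 14 mL = 15 mL total → factor 15/1 = 15
Step 2: 1.5 mL + 22.5 mL = 24 mL total → factor 24/1.5 = 16
Dilution factor through tube B = 15 × 16 = 240
[tube B] = 12.0 mg/mL / 240 = 0.05000 mg/mL = 50.0 μg/mL

50.0 μg/mL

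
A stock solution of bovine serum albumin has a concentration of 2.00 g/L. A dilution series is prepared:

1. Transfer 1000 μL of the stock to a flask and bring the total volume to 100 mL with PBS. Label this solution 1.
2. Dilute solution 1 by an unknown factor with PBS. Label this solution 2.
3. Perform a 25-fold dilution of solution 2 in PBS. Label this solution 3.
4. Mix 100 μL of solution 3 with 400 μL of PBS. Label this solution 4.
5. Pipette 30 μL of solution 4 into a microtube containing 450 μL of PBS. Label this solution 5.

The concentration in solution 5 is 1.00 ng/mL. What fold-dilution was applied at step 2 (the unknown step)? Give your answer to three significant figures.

Step 1: 1000 μL brought to 100 mL → factor 1 × 10^5/1000 = 100
Step 2: unknown factor x
Step 3: 25-fold → factor 25
Step 4: 100 μL + 400 μL = 500 μL total → factor 500/100 = 5
Step 5: 30 μL + 450 μL = 480 μL total → factor 480/30 = 16
Product of known-step factors = 2 × 10^5
Overall factor = 2.00 g/L / (1.00 ng/mL) = 2 × 10^6
x = 2 × 10^6 / 2 × 10^5 = 10.0

10.0-fold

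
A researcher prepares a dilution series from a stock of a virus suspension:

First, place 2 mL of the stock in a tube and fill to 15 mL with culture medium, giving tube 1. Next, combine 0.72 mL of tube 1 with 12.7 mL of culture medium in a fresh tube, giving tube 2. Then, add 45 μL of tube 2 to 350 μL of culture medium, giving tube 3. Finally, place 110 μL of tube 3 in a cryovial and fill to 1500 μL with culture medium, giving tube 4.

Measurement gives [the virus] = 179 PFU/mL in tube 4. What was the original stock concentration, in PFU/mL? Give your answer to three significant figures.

3.00 × 10^6 PFU/mL

Step 1: 2 mL brought to 15 mL → factor 15/2 = 7.5
Step 2: 0.72 mL + 12.7 mL = 13.42 mL total → factor 13.42/0.72 = 18.639
Step 3: 45 μL + 350 μL = 395 μL total → factor 395/45 = 8.7778
Step 4: 110 μL brought to 1500 μL → factor 1500/110 = 13.636
Overall dilution factor = 7.5 × 18.639 × 8.7778 × 13.636 = 16733
Stock = 179 PFU/mL × 16733 = 3.00 × 10^6 PFU/mL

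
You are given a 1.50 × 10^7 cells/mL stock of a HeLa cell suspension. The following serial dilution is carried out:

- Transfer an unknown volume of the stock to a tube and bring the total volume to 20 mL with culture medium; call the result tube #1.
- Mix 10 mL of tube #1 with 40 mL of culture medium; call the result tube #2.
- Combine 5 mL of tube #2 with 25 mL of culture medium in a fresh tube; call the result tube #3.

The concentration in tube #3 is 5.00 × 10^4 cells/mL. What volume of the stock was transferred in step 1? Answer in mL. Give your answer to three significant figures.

2.00 mL

Step 1: v brought to 20 mL → factor = 20 mL/v
Step 2: 10 mL + 40 mL = 50 mL total → factor 50/10 = 5
Step 3: 5 mL + 25 mL = 30 mL total → factor 30/5 = 6
Product of known-step factors = 30
Overall factor = 1.50 × 10^7 cells/mL / (5.00 × 10^4 cells/mL) = 300
Step-1 factor = 300 / 30 = 10
v = 20 mL / 10 = 2.00 mL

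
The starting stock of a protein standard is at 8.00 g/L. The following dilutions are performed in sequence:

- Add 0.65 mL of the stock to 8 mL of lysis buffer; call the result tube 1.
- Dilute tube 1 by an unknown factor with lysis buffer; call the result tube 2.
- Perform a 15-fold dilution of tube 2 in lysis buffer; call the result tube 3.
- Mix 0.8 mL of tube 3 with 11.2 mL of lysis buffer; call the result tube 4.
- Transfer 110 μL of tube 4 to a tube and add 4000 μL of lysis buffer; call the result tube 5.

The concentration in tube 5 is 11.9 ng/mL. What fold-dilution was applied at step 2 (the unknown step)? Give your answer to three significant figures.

Step 1: 0.65 mL + 8 mL = 8.65 mL total → factor 8.65/0.65 = 13.308
Step 2: unknown factor x
Step 3: 15-fold → factor 15
Step 4: 0.8 mL + 11.2 mL = 12 mL total → factor 12/0.8 = 15
Step 5: 110 μL + 4000 μL = 4110 μL total → factor 4110/110 = 37.364
Product of known-step factors = 1.1188 × 10^5
Overall factor = 8.00 g/L / (11.9 ng/mL) = 6.7227 × 10^5
x = 6.7227 × 10^5 / 1.1188 × 10^5 = 6.01

6.01-fold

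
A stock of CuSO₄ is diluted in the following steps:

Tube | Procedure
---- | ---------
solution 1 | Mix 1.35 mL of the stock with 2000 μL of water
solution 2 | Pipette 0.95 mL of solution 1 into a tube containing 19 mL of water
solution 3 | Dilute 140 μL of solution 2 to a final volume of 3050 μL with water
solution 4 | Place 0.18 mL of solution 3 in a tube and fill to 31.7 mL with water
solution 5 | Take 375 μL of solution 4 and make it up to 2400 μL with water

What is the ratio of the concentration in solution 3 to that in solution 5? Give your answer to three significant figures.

1.13 × 10^3

Step 1: 1.35 mL + 2000 μL = 3.35 mL total → factor 3.35/1.35 = 2.4815
Step 2: 0.95 mL + 19 mL = 19.95 mL total → factor 19.95/0.95 = 21
Step 3: 140 μL brought to 3050 μL → factor 3050/140 = 21.786
Step 4: 0.18 mL brought to 31.7 mL → factor 31.7/0.18 = 176.11
Step 5: 375 μL brought to 2400 μL → factor 2400/375 = 6.4
Dilution factor to solution 3 = 1135.3; to solution 5 = 1.2796 × 10^6
[solution 3]/[solution 5] = (factor to solution 5)/(factor to solution 3) = 1.2796 × 10^6/1135.3 = 1.13 × 10^3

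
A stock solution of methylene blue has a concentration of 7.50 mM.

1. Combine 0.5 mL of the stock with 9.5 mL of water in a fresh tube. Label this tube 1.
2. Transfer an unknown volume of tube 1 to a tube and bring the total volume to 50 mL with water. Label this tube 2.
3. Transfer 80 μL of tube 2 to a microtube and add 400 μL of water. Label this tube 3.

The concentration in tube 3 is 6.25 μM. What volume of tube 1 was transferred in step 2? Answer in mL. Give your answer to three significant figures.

Step 1: 0.5 mL + 9.5 mL = 10 mL total → factor 10/0.5 = 20
Step 2: v brought to 50 mL → factor = 50 mL/v
Step 3: 80 μL + 400 μL = 480 μL total → factor 480/80 = 6
Product of known-step factors = 120
Overall factor = 7.50 mM / (6.25 μM) = 1200
Step-2 factor = 1200 / 120 = 10
v = 50 mL / 10 = 5.00 mL

5.00 mL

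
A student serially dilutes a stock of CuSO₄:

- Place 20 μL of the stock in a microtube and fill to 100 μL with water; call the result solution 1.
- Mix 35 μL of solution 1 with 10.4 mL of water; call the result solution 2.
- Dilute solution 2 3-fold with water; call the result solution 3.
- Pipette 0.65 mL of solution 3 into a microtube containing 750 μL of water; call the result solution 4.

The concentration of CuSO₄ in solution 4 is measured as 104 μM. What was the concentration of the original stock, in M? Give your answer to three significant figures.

Step 1: 20 μL brought to 100 μL → factor 100/20 = 5
Step 2: 35 μL + 10.4 mL = 10435 μL total → factor 10435/35 = 298.14
Step 3: 3-fold → factor 3
Step 4: 0.65 mL + 750 μL = 1.4 mL total → factor 1.4/0.65 = 2.1538
Overall dilution factor = 5 × 298.14 × 3 × 2.1538 = 9632.3
Stock = 104 μM × 9632.3 = 1.002 × 10^6 μM = 1.00 M

1.00 M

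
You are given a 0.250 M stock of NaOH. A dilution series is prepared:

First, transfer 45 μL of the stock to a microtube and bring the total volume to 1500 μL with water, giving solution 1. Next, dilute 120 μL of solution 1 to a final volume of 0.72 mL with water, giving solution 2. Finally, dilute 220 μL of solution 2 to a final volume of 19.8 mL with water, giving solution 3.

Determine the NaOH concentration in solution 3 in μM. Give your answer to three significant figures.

Step 1: 45 μL brought to 1500 μL → factor 1500/45 = 33.333
Step 2: 120 μL brought to 0.72 mL → factor 720/120 = 6
Step 3: 220 μL brought to 19.8 mL → factor 19800/220 = 90
Overall dilution factor = 33.333 × 6 × 90 = 18000
Final = 0.250 M / 18000 = 1.389 × 10^-5 M = 13.9 μM

13.9 μM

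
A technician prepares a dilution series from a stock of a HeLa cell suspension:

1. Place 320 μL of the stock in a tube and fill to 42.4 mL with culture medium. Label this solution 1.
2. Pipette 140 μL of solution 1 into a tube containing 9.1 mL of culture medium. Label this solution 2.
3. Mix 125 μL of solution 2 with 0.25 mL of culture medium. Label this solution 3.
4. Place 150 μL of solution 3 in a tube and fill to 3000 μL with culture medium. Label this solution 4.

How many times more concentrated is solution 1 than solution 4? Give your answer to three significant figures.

3.96 × 10^3

Step 1: 320 μL brought to 42.4 mL → factor 42400/320 = 132.5
Step 2: 140 μL + 9.1 mL = 9240 μL total → factor 9240/140 = 66
Step 3: 125 μL + 0.25 mL = 375 μL total → factor 375/125 = 3
Step 4: 150 μL brought to 3000 μL → factor 3000/150 = 20
Dilution factor to solution 1 = 132.5; to solution 4 = 5.247 × 10^5
[solution 1]/[solution 4] = (factor to solution 4)/(factor to solution 1) = 5.247 × 10^5/132.5 = 3.96 × 10^3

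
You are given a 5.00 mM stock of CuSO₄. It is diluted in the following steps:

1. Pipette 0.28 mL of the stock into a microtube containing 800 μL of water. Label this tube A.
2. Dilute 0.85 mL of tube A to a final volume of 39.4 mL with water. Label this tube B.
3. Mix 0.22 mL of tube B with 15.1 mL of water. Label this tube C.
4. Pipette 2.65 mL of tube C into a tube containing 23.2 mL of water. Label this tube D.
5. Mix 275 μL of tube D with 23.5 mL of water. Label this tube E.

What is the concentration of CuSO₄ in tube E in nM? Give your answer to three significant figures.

0.476 nM

Step 1: 0.28 mL + 800 μL = 1.08 mL total → factor 1.08/0.28 = 3.8571
Step 2: 0.85 mL brought to 39.4 mL → factor 39.4/0.85 = 46.353
Step 3: 0.22 mL + 15.1 mL = 15.32 mL total → factor 15.32/0.22 = 69.636
Step 4: 2.65 mL + 23.2 mL = 25.85 mL total → factor 25.85/2.65 = 9.7547
Step 5: 275 μL + 23.5 mL = 23775 μL total → factor 23775/275 = 86.455
Overall dilution factor = 3.8571 × 46.353 × 69.636 × 9.7547 × 86.455 = 1.05 × 10^7
Final = 5.00 mM / 1.05 × 10^7 = 4.762 × 10^-7 mM = 0.476 nM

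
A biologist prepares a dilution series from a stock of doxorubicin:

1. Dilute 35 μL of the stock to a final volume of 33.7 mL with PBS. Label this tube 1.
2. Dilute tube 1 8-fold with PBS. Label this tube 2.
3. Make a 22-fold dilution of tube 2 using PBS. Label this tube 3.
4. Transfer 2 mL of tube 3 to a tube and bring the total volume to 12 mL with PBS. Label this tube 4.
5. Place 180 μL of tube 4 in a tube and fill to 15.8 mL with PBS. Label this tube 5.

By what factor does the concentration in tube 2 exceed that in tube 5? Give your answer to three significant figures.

1.16 × 10^4

Step 1: 35 μL brought to 33.7 mL → factor 33700/35 = 962.86
Step 2: 8-fold → factor 8
Step 3: 22-fold → factor 22
Step 4: 2 mL brought to 12 mL → factor 12/2 = 6
Step 5: 180 μL brought to 15.8 mL → factor 15800/180 = 87.778
Dilution factor to tube 2 = 7702.9; to tube 5 = 8.925 × 10^7
[tube 2]/[tube 5] = (factor to tube 5)/(factor to tube 2) = 8.925 × 10^7/7702.9 = 1.16 × 10^4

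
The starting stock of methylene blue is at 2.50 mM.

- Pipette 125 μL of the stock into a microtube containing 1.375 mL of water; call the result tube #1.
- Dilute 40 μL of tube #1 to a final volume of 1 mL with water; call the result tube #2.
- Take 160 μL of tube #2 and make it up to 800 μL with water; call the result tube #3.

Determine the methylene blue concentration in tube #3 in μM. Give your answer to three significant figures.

Step 1: 125 μL + 1.375 mL = 1500 μL total → factor 1500/125 = 12
Step 2: 40 μL brought to 1 mL → factor 1000/40 = 25
Step 3: 160 μL brought to 800 μL → factor 800/160 = 5
Overall dilution factor = 12 × 25 × 5 = 1500
Final = 2.50 mM / 1500 = 0.001667 mM = 1.67 μM

1.67 μM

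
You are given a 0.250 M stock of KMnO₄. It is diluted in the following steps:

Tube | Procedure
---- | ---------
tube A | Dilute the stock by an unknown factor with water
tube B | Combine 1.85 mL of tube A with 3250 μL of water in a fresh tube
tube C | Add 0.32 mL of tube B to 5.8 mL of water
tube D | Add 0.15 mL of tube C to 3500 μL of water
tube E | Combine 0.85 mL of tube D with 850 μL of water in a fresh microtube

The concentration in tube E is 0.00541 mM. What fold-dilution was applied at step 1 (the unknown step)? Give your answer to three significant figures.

Step 1: unknown factor x
Step 2: 1.85 mL + 3250 μL = 5.1 mL total → factor 5.1/1.85 = 2.7568
Step 3: 0.32 mL + 5.8 mL = 6.12 mL total → factor 6.12/0.32 = 19.125
Step 4: 0.15 mL + 3500 μL = 3.65 mL total → factor 3.65/0.15 = 24.333
Step 5: 0.85 mL + 850 μL = 1.7 mL total → factor 1.7/0.85 = 2
Product of known-step factors = 2565.9
Overall factor = 0.250 M / (0.00541 mM) = 46211
x = 46211 / 2565.9 = 18.0

18.0-fold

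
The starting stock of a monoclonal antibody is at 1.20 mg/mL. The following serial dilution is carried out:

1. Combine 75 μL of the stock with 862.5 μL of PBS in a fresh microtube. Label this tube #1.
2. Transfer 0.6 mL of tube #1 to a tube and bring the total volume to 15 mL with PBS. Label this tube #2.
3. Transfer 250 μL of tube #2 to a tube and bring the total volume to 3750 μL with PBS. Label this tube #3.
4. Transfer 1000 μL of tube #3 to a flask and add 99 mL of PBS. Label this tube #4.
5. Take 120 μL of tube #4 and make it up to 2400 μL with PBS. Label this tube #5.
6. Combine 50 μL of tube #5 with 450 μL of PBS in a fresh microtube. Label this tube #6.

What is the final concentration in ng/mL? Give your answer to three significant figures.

0.0128 ng/mL

Step 1: 75 μL + 862.5 μL = 937.5 μL total → factor 937.5/75 = 12.5
Step 2: 0.6 mL brought to 15 mL → factor 15/0.6 = 25
Step 3: 250 μL brought to 3750 μL → factor 3750/250 = 15
Step 4: 1000 μL + 99 mL = 1 × 10^5 μL total → factor 1 × 10^5/1000 = 100
Step 5: 120 μL brought to 2400 μL → factor 2400/120 = 20
Step 6: 50 μL + 450 μL = 500 μL total → factor 500/50 = 10
Overall dilution factor = 12.5 × 25 × 15 × 100 × 20 × 10 = 9.375 × 10^7
Final = 1.20 mg/mL / 9.375 × 10^7 = 1.280 × 10^-8 mg/mL = 0.0128 ng/mL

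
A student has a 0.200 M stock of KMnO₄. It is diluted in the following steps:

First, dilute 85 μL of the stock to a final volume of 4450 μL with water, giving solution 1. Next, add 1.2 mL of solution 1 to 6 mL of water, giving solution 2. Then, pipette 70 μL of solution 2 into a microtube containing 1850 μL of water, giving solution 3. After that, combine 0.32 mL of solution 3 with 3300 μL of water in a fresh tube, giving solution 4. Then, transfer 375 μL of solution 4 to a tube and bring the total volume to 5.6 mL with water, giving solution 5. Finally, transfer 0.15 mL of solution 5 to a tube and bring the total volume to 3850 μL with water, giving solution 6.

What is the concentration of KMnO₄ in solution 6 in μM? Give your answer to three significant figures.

Step 1: 85 μL brought to 4450 μL → factor 4450/85 = 52.353
Step 2: 1.2 mL + 6 mL = 7.2 mL total → factor 7.2/1.2 = 6
Step 3: 70 μL + 1850 μL = 1920 μL total → factor 1920/70 = 27.429
Step 4: 0.32 mL + 3300 μL = 3.62 mL total → factor 3.62/0.32 = 11.312
Step 5: 375 μL brought to 5.6 mL → factor 5600/375 = 14.933
Step 6: 0.15 mL brought to 3850 μL → factor 3.85/0.15 = 25.667
Overall dilution factor = 52.353 × 6 × 27.429 × 11.312 × 14.933 × 25.667 = 3.7358 × 10^7
Final = 0.200 M / 3.7358 × 10^7 = 5.354 × 10^-9 M = 0.00535 μM

0.00535 μM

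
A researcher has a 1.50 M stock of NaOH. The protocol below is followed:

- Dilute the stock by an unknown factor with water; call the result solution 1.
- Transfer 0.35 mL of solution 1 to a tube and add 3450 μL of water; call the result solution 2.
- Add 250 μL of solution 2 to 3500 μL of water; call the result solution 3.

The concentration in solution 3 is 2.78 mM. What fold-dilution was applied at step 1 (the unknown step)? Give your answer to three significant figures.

Step 1: unknown factor x
Step 2: 0.35 mL + 3450 μL = 3.8 mL total → factor 3.8/0.35 = 10.857
Step 3: 250 μL + 3500 μL = 3750 μL total → factor 3750/250 = 15
Product of known-step factors = 162.86
Overall factor = 1.50 M / (2.78 mM) = 539.57
x = 539.57 / 162.86 = 3.31

3.31-fold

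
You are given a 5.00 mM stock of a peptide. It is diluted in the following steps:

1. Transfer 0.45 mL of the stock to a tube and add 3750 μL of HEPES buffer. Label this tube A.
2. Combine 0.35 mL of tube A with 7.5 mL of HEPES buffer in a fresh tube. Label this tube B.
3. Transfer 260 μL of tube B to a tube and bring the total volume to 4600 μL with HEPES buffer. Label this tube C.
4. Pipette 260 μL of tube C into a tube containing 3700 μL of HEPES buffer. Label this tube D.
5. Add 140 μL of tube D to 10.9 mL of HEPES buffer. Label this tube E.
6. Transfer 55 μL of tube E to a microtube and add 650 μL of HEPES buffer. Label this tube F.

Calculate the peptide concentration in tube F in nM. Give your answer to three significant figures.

Step 1: 0.45 mL + 3750 μL = 4.2 mL total → factor 4.2/0.45 = 9.3333
Step 2: 0.35 mL + 7.5 mL = 7.85 mL total → factor 7.85/0.35 = 22.429
Step 3: 260 μL brought to 4600 μL → factor 4600/260 = 17.692
Step 4: 260 μL + 3700 μL = 3960 μL total → factor 3960/260 = 15.231
Step 5: 140 μL + 10.9 mL = 11040 μL total → factor 11040/140 = 78.857
Step 6: 55 μL + 650 μL = 705 μL total → factor 705/55 = 12.818
Dilution factor through tube F = 9.3333 × 22.429 × 17.692 × 15.231 × 78.857 × 12.818 = 5.7018 × 10^7
[tube F] = 5.00 mM / 5.7018 × 10^7 = 8.769 × 10^-8 mM = 0.0877 nM

0.0877 nM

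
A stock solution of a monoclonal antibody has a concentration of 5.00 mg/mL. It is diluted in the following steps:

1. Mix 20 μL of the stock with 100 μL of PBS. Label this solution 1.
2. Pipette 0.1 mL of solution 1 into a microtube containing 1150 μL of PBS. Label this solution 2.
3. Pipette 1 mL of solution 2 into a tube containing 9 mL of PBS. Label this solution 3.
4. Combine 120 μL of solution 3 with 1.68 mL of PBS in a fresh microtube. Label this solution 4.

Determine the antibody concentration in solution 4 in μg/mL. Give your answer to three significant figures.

Step 1: 20 μL + 100 μL = 120 μL total → factor 120/20 = 6
Step 2: 0.1 mL + 1150 μL = 1.25 mL total → factor 1.25/0.1 = 12.5
Step 3: 1 mL + 9 mL = 10 mL total → factor 10/1 = 10
Step 4: 120 μL + 1.68 mL = 1800 μL total → factor 1800/120 = 15
Overall dilution factor = 6 × 12.5 × 10 × 15 = 11250
Final = 5.00 mg/mL / 11250 = 0.0004444 mg/mL = 0.444 μg/mL

0.444 μg/mL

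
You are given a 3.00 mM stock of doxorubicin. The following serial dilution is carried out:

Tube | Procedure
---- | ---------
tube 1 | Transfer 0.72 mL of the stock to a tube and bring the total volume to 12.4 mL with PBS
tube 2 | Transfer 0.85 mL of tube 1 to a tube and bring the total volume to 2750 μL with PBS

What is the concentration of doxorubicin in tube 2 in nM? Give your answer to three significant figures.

5.38 × 10^4 nM

Step 1: 0.72 mL brought to 12.4 mL → factor 12.4/0.72 = 17.222
Step 2: 0.85 mL brought to 2750 μL → factor 2.75/0.85 = 3.2353
Overall dilution factor = 17.222 × 3.2353 = 55.719
Final = 3.00 mM / 55.719 = 0.05384 mM = 5.38 × 10^4 nM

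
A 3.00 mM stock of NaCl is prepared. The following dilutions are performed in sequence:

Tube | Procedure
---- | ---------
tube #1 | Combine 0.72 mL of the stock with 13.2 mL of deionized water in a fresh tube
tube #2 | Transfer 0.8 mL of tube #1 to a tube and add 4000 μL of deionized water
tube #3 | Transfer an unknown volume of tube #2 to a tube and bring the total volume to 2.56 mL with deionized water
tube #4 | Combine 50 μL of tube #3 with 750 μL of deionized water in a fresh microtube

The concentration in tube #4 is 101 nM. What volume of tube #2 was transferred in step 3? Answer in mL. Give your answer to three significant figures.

Step 1: 0.72 mL + 13.2 mL = 13.92 mL total → factor 13.92/0.72 = 19.333
Step 2: 0.8 mL + 4000 μL = 4.8 mL total → factor 4.8/0.8 = 6
Step 3: v brought to 2.56 mL → factor = 2.56 mL/v
Step 4: 50 μL + 750 μL = 800 μL total → factor 800/50 = 16
Product of known-step factors = 1856
Overall factor = 3.00 mM / (101 nM) = 29703
Step-3 factor = 29703 / 1856 = 16.004
v = 2.56 mL / 16.004 = 0.160 mL

0.160 mL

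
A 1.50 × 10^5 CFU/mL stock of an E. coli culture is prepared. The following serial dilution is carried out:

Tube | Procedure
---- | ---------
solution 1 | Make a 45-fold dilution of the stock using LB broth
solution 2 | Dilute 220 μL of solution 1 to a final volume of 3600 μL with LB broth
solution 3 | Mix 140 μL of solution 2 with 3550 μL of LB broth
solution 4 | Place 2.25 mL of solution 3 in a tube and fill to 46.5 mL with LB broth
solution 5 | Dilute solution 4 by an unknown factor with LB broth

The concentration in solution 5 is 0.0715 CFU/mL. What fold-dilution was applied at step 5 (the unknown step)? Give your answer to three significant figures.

Step 1: 45-fold → factor 45
Step 2: 220 μL brought to 3600 μL → factor 3600/220 = 16.364
Step 3: 140 μL + 3550 μL = 3690 μL total → factor 3690/140 = 26.357
Step 4: 2.25 mL brought to 46.5 mL → factor 46.5/2.25 = 20.667
Step 5: unknown factor x
Product of known-step factors = 4.0111 × 10^5
Overall factor = 1.50 × 10^5 CFU/mL / (0.0715 CFU/mL) = 2.0979 × 10^6
x = 2.0979 × 10^6 / 4.0111 × 10^5 = 5.23

5.23-fold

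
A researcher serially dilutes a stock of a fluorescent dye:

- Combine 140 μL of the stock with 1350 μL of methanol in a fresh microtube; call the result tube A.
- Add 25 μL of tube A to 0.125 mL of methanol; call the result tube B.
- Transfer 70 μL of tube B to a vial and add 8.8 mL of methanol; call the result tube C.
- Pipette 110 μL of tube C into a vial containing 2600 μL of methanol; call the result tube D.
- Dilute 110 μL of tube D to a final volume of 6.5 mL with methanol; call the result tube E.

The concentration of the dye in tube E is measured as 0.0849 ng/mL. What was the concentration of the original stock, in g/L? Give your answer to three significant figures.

Step 1: 140 μL + 1350 μL = 1490 μL total → factor 1490/140 = 10.643
Step 2: 25 μL + 0.125 mL = 150 μL total → factor 150/25 = 6
Step 3: 70 μL + 8.8 mL = 8870 μL total → factor 8870/70 = 126.71
Step 4: 110 μL + 2600 μL = 2710 μL total → factor 2710/110 = 24.636
Step 5: 110 μL brought to 6.5 mL → factor 6500/110 = 59.091
Overall dilution factor = 10.643 × 6 × 126.71 × 24.636 × 59.091 = 1.178 × 10^7
Stock = 0.0849 ng/mL × 1.178 × 10^7 = 1.000 × 10^6 ng/mL = 1.00 g/L

1.00 g/L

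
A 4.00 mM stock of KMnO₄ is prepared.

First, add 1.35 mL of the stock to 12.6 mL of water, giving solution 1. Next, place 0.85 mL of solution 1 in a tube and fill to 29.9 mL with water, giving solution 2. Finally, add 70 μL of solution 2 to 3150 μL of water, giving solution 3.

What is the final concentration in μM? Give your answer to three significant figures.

Step 1: 1.35 mL + 12.6 mL = 13.95 mL total → factor 13.95/1.35 = 10.333
Step 2: 0.85 mL brought to 29.9 mL → factor 29.9/0.85 = 35.176
Step 3: 70 μL + 3150 μL = 3220 μL total → factor 3220/70 = 46
Overall dilution factor = 10.333 × 35.176 × 46 = 16721
Final = 4.00 mM / 16721 = 0.0002392 mM = 0.239 μM

0.239 μM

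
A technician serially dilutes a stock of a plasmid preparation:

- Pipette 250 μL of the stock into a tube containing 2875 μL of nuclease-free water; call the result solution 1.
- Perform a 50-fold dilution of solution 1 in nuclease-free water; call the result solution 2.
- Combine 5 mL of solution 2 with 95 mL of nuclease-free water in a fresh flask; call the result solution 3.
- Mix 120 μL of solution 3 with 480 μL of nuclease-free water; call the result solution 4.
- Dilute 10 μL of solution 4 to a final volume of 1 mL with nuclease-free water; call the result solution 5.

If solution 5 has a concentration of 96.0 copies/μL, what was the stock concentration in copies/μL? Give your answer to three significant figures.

Step 1: 250 μL + 2875 μL = 3125 μL total → factor 3125/250 = 12.5
Step 2: 50-fold → factor 50
Step 3: 5 mL + 95 mL = 100 mL total → factor 100/5 = 20
Step 4: 120 μL + 480 μL = 600 μL total → factor 600/120 = 5
Step 5: 10 μL brought to 1 mL → factor 1000/10 = 100
Overall dilution factor = 12.5 × 50 × 20 × 5 × 100 = 6.25 × 10^6
Stock = 96.0 copies/μL × 6.25 × 10^6 = 6.00 × 10^8 copies/μL

6.00 × 10^8 copies/μL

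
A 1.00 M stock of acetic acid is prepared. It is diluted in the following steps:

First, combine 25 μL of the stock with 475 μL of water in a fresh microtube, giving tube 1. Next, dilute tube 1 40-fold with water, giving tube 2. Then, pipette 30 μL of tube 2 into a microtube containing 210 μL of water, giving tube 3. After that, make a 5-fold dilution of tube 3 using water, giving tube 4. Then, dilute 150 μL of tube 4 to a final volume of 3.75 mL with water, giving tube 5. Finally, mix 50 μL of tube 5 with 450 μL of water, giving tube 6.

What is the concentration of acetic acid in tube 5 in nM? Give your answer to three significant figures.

1.25 × 10^3 nM

Step 1: 25 μL + 475 μL = 500 μL total → factor 500/25 = 20
Step 2: 40-fold → factor 40
Step 3: 30 μL + 210 μL = 240 μL total → factor 240/30 = 8
Step 4: 5-fold → factor 5
Step 5: 150 μL brought to 3.75 mL → factor 3750/150 = 25
Dilution factor through tube 5 = 20 × 40 × 8 × 5 × 25 = 8 × 10^5
[tube 5] = 1.00 M / 8 × 10^5 = 1.250 × 10^-6 M = 1.25 × 10^3 nM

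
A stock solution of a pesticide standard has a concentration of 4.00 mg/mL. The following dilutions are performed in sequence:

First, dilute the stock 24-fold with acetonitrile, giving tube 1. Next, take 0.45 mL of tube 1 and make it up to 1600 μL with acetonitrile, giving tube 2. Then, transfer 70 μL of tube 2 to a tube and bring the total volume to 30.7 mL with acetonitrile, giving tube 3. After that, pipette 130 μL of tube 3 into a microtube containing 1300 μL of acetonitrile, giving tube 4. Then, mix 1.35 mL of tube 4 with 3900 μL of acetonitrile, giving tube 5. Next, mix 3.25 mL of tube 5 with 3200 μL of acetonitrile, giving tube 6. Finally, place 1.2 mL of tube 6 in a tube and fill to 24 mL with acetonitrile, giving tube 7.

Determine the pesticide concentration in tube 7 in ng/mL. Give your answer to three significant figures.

0.0629 ng/mL

Step 1: 24-fold → factor 24
Step 2: 0.45 mL brought to 1600 μL → factor 1.6/0.45 = 3.5556
Step 3: 70 μL brought to 30.7 mL → factor 30700/70 = 438.57
Step 4: 130 μL + 1300 μL = 1430 μL total → factor 1430/130 = 11
Step 5: 1.35 mL + 3900 μL = 5.25 mL total → factor 5.25/1.35 = 3.8889
Step 6: 3.25 mL + 3200 μL = 6.45 mL total → factor 6.45/3.25 = 1.9846
Step 7: 1.2 mL brought to 24 mL → factor 24/1.2 = 20
Overall dilution factor = 24 × 3.5556 × 438.57 × 11 × 3.8889 × 1.9846 × 20 = 6.3545 × 10^7
Final = 4.00 mg/mL / 6.3545 × 10^7 = 6.295 × 10^-8 mg/mL = 0.0629 ng/mL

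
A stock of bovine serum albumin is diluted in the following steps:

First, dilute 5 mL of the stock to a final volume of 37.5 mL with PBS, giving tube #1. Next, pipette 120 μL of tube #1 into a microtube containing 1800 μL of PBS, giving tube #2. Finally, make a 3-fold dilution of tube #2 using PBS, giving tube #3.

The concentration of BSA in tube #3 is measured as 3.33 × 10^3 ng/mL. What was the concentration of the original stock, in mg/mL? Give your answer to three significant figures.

1.20 mg/mL

Step 1: 5 mL brought to 37.5 mL → factor 37.5/5 = 7.5
Step 2: 120 μL + 1800 μL = 1920 μL total → factor 1920/120 = 16
Step 3: 3-fold → factor 3
Overall dilution factor = 7.5 × 16 × 3 = 360
Stock = 3.33 × 10^3 ng/mL × 360 = 1.199 × 10^6 ng/mL = 1.20 mg/mL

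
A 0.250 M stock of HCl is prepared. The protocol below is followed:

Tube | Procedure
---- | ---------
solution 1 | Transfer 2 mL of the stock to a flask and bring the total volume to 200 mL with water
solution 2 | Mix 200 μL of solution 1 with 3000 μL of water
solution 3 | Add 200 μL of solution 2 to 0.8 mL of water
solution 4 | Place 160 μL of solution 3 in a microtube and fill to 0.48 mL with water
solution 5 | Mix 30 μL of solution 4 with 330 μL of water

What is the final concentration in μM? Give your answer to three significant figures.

Step 1: 2 mL brought to 200 mL → factor 200/2 = 100
Step 2: 200 μL + 3000 μL = 3200 μL total → factor 3200/200 = 16
Step 3: 200 μL + 0.8 mL = 1000 μL total → factor 1000/200 = 5
Step 4: 160 μL brought to 0.48 mL → factor 480/160 = 3
Step 5: 30 μL + 330 μL = 360 μL total → factor 360/30 = 12
Overall dilution factor = 100 × 16 × 5 × 3 × 12 = 2.88 × 10^5
Final = 0.250 M / 2.88 × 10^5 = 8.681 × 10^-7 M = 0.868 μM

0.868 μM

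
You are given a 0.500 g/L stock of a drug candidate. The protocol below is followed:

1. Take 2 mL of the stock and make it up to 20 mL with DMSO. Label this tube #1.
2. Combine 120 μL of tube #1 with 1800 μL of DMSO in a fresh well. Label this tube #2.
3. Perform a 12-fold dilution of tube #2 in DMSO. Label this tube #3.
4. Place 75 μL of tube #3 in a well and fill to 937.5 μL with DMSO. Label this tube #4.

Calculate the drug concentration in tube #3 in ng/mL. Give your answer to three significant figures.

Step 1: 2 mL brought to 20 mL → factor 20/2 = 10
Step 2: 120 μL + 1800 μL = 1920 μL total → factor 1920/120 = 16
Step 3: 12-fold → factor 12
Dilution factor through tube #3 = 10 × 16 × 12 = 1920
[tube #3] = 0.500 g/L / 1920 = 0.0002604 g/L = 260 ng/mL

260 ng/mL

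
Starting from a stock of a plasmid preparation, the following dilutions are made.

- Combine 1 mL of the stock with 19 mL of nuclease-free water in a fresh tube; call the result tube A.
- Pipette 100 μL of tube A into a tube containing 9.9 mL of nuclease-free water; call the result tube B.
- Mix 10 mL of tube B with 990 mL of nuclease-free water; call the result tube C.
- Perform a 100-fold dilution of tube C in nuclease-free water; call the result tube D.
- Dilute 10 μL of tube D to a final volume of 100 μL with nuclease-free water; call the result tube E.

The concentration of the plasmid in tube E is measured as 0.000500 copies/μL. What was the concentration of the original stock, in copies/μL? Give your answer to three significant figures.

1.00 × 10^5 copies/μL

Step 1: 1 mL + 19 mL = 20 mL total → factor 20/1 = 20
Step 2: 100 μL + 9.9 mL = 10000 μL total → factor 10000/100 = 100
Step 3: 10 mL + 990 mL = 1000 mL total → factor 1000/10 = 100
Step 4: 100-fold → factor 100
Step 5: 10 μL brought to 100 μL → factor 100/10 = 10
Overall dilution factor = 20 × 100 × 100 × 100 × 10 = 2 × 10^8
Stock = 0.000500 copies/μL × 2 × 10^8 = 1.00 × 10^5 copies/μL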